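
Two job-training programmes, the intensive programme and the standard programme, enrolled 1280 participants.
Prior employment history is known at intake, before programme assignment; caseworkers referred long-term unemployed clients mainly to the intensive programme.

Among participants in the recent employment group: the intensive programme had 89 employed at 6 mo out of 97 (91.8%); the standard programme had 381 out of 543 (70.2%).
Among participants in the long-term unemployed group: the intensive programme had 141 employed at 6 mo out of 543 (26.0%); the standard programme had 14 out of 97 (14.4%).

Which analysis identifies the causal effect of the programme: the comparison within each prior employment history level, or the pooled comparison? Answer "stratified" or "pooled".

stratified

Here prior employment history is a common cause — it drives both which programme a case falls under and the outcome. The crude comparison mixes populations; the stratum-specific rates are the causally relevant ones.
Within each level — recent employment: 91.8% vs 70.2%; long-term unemployed: 26.0% vs 14.4% — the intensive programme is higher every time.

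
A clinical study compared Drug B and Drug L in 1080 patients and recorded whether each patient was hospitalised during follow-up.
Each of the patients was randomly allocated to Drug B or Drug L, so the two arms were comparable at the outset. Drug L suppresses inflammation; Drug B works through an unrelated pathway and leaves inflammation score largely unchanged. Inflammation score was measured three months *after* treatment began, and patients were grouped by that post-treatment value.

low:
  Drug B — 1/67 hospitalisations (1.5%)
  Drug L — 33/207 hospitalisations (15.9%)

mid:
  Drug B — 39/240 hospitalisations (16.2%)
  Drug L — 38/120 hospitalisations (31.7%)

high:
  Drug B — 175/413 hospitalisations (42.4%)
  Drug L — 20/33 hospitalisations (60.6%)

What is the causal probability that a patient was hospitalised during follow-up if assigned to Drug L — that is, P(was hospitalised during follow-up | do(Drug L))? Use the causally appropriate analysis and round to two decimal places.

0.25

The stratified and pooled comparisons disagree (Drug B wins within each inflammation score; Drug L wins overall), so the answer turns on the causal role of inflammation score.
Because the drug influences inflammation score, inflammation score is a post-treatment mediator, not a confounder. Stratifying on it would bias the estimate; the causal effect is the crude pooled difference.
So P(outcome | do(Drug L)) is just the pooled rate for Drug L: 91/360 = 0.253.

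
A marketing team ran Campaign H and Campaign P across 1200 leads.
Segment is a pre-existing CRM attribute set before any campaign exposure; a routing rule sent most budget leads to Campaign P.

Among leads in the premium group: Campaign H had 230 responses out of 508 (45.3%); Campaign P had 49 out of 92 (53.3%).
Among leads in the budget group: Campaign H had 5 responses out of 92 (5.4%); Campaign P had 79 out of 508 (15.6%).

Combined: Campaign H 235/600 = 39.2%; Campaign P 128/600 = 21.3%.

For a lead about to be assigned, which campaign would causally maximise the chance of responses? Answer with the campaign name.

Campaign P

Since customer segment is a pre-existing factor (not a product of the campaign) and it affects the outcome on its own, it is a confounder. The stratified rates, not the pooled rate, identify the causal effect.
Within each level — premium: 45.3% vs 53.3%; budget: 5.4% vs 15.6% — Campaign P is higher every time.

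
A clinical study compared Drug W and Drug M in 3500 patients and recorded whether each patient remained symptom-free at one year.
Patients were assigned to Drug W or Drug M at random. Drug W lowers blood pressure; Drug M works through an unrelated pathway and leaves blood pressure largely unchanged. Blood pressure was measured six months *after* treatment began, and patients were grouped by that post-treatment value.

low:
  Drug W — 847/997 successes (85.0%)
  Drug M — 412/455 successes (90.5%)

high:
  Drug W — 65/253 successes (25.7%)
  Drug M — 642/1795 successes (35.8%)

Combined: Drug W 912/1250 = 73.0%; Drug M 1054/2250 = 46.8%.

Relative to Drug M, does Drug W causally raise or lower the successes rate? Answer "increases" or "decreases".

increases

Blood pressure is recorded after the drug and is itself shifted by it — it sits on the causal path from drug to outcome. Conditioning on a mediator would strip out part of the effect we want; the pooled comparison gives the total causal effect.
Pooled: Drug W 73.0% vs Drug M 46.8%; Drug W is higher overall.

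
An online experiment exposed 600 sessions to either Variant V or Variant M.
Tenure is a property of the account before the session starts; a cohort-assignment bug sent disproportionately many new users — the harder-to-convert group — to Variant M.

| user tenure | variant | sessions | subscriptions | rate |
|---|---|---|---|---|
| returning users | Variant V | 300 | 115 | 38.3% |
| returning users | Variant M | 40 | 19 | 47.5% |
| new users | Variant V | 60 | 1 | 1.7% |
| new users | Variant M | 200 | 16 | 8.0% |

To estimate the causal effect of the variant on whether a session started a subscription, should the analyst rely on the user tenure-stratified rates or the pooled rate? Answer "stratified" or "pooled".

stratified

User tenure differs across variants for reasons unrelated to any effect of the variant itself, and it separately predicts the outcome — a classic confounder. We must compare within user tenure levels.
Within each level — returning users: 38.3% vs 47.5%; new users: 1.7% vs 8.0% — Variant M is higher every time.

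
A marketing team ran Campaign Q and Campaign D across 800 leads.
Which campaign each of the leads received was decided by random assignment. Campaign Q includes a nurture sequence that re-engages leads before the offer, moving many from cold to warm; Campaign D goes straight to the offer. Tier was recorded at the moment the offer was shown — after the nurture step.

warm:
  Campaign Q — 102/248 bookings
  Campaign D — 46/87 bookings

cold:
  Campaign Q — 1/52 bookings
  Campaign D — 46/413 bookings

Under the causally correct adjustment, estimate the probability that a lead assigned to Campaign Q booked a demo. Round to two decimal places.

The stratified and pooled comparisons disagree (Campaign D wins within each engagement tier; Campaign Q wins overall), so the answer turns on the causal role of engagement tier.
Engagement tier is recorded after the campaign and is itself shifted by it — it sits on the causal path from campaign to outcome. Conditioning on a mediator would strip out part of the effect we want; the pooled comparison gives the total causal effect.
So P(outcome | do(Campaign Q)) is just the pooled rate for Campaign Q: 103/300 = 0.343.

0.34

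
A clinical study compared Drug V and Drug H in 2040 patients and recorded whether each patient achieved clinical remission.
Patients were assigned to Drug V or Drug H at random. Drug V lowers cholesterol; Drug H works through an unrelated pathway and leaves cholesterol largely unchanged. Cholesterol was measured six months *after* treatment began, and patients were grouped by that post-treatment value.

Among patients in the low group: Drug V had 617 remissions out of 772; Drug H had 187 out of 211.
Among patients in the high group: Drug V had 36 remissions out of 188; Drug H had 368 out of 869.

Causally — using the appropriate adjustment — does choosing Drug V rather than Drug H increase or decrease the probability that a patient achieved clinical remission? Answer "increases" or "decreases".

Stratifying would compare drugs among patients the drugs themselves sorted into cholesterol groups — a form of selection on an intermediate. The unconditioned pooled rates give the total causal effect.
Pooled: Drug V 68.0% vs Drug H 51.4%; Drug V is higher overall.

increases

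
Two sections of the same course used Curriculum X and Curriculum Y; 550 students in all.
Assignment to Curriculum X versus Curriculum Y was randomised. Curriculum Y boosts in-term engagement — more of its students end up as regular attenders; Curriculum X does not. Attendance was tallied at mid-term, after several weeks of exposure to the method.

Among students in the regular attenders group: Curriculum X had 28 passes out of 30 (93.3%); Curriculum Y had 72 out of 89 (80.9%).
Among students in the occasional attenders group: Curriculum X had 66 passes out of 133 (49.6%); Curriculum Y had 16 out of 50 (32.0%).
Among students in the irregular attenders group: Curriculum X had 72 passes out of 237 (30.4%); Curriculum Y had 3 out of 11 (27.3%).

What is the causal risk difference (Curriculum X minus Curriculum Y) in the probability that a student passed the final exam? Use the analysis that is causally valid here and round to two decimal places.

The mid-term attendance-specific comparison favours Curriculum X throughout, but the pooled figures favour Curriculum Y. The question is whether to condition on mid-term attendance.
Mid-term attendance here is a post-treatment variable shaped by the teaching method; conditioning on it would introduce bias rather than remove it. The overall comparison is the causal one.
The causal difference is the pooled difference: 0.415 − 0.607 = -0.192.

-0.19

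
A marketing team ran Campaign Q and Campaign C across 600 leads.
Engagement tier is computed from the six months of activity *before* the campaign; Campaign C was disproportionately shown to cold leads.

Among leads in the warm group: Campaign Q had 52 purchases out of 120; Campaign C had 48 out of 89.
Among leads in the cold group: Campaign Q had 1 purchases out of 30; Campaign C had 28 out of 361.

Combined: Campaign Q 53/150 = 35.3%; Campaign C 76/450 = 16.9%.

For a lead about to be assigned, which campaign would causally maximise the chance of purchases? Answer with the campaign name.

The imbalance in engagement tier arose from how leads were allocated, not from anything the campaign did; and engagement tier independently affects the outcome. The pooled gap is confounded — condition on engagement tier.
Within each level — warm: 43.3% vs 53.9%; cold: 3.3% vs 7.8% — Campaign C is higher every time.

Campaign C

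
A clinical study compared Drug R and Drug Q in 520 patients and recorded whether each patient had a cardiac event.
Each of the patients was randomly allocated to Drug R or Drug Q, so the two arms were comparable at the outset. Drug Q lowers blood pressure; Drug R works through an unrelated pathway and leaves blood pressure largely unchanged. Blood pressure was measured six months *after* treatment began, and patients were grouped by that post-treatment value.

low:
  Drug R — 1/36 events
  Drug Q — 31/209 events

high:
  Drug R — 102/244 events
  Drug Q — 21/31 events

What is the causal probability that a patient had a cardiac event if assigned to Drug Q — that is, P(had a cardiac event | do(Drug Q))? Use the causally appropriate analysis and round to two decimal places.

0.22

Blood pressure here is a post-treatment variable shaped by the drug; conditioning on it would introduce bias rather than remove it. The overall comparison is the causal one.
So P(outcome | do(Drug Q)) is just the pooled rate for Drug Q: 52/240 = 0.217.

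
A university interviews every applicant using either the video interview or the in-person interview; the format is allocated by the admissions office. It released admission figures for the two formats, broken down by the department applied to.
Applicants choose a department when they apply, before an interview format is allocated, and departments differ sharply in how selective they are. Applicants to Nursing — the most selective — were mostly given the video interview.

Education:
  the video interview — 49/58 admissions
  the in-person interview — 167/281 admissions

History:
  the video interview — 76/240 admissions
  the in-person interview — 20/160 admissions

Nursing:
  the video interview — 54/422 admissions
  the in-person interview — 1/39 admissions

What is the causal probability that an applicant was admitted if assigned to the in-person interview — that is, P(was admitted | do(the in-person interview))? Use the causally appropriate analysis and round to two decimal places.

0.22

the video interview is higher inside every department stratum but the in-person interview is higher in aggregate. Whether to stratify depends on how department relates to the interview format.
Here department is a common cause — it drives both which interview format a case falls under and the outcome. The crude comparison mixes populations; the stratum-specific rates are the causally relevant ones.
Standardising the in-person interview to the population department mix: 0.282·167/281 + 0.333·20/160 + 0.384·1/39 = 0.219.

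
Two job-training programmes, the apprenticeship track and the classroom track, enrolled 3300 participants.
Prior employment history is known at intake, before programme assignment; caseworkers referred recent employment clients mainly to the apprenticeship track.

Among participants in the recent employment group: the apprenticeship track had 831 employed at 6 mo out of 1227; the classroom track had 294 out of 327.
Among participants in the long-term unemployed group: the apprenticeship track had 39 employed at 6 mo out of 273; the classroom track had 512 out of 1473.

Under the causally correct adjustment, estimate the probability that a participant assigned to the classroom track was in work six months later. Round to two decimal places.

Prior employment history differs across programmes for reasons unrelated to any effect of the programme itself, and it separately predicts the outcome — a classic confounder. We must compare within prior employment history levels.
Standardising the classroom track to the population prior employment history mix: 0.471·294/327 + 0.529·512/1473 = 0.607.

0.61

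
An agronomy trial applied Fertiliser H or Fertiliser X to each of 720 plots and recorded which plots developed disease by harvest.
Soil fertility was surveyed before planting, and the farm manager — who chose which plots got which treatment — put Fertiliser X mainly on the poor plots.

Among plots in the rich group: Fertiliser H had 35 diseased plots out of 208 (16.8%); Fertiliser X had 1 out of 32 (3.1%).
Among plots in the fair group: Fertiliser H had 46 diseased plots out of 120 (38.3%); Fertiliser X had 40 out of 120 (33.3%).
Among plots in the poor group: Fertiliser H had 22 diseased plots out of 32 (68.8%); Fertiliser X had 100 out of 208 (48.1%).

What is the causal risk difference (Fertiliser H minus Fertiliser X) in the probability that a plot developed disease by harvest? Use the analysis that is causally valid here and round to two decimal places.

+0.13

Since soil fertility is a pre-existing factor (not a product of the fertiliser) and it affects the outcome on its own, it is a confounder. The stratified rates, not the pooled rate, identify the causal effect.
Adjusting over the population distribution of soil fertility: 0.333·(0.168−0.031) + 0.333·(0.383−0.333) + 0.333·(0.688−0.481) = +0.131.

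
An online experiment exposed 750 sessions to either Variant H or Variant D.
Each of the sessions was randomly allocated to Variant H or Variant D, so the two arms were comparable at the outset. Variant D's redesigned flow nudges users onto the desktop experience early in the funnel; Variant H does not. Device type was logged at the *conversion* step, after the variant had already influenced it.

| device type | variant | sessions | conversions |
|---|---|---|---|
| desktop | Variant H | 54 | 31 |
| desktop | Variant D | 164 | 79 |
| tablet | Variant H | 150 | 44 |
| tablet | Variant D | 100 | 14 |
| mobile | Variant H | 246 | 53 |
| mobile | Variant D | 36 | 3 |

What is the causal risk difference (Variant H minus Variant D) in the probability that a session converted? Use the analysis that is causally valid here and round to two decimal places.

Because the variant influences device type, device type is a post-treatment mediator, not a confounder. Stratifying on it would bias the estimate; the causal effect is the crude pooled difference.
The causal difference is the pooled difference: 0.284 − 0.320 = -0.036.

-0.04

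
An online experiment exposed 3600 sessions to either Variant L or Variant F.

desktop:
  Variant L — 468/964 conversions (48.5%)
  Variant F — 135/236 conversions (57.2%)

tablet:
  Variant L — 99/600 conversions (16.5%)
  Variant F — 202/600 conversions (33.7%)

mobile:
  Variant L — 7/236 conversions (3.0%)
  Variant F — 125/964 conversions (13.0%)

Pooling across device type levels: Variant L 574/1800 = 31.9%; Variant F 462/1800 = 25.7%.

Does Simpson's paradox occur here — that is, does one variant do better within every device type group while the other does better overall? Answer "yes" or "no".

Within each device type level (desktop 48.5% vs 57.2%; tablet 16.5% vs 33.7%; mobile 3.0% vs 13.0%), Variant F has the higher rate every time. Pooled: 31.9% vs 25.7% — Variant L has the higher rate overall. The two comparisons disagree.

yes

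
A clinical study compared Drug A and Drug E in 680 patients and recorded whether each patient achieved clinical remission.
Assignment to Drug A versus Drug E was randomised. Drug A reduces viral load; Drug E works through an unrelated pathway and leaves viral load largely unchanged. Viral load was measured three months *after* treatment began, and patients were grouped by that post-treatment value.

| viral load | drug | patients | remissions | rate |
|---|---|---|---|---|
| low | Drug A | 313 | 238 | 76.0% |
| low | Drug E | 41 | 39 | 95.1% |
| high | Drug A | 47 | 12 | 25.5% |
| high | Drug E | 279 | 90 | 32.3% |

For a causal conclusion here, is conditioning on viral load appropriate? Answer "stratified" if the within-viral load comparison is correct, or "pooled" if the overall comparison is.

pooled

The viral load-specific comparison favours Drug E throughout, but the pooled figures favour Drug A. The question is whether to condition on viral load.
Because the drug influences viral load, viral load is a post-treatment mediator, not a confounder. Stratifying on it would bias the estimate; the causal effect is the crude pooled difference.
Pooled: Drug A 69.4% vs Drug E 40.3%; Drug A is higher overall.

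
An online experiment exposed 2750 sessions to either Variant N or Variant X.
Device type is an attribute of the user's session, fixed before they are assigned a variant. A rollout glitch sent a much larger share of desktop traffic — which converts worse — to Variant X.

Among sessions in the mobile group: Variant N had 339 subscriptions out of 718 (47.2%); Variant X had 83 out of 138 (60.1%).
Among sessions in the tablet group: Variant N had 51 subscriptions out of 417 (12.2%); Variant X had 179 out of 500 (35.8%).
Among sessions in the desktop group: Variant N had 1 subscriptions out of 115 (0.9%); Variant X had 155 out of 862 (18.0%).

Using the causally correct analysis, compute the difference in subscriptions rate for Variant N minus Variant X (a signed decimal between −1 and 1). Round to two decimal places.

-0.18

Device type is set before the variant has any effect — it is not caused by the variant — and it independently drives the outcome. That makes it a confounder, so the causal comparison is within device type levels.
Adjusting over the population distribution of device type: 0.311·(0.472−0.601) + 0.333·(0.122−0.358) + 0.355·(0.009−0.180) = -0.180.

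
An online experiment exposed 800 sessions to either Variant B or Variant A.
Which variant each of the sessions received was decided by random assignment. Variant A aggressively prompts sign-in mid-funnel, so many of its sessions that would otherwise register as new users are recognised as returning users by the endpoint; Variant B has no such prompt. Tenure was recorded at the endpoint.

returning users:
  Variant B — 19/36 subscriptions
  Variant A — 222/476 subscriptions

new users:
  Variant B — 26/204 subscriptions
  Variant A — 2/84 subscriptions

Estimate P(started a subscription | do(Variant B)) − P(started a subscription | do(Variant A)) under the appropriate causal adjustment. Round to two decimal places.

-0.21

User tenure here is a post-treatment variable shaped by the variant; conditioning on it would introduce bias rather than remove it. The overall comparison is the causal one.
The causal difference is the pooled difference: 0.188 − 0.400 = -0.212.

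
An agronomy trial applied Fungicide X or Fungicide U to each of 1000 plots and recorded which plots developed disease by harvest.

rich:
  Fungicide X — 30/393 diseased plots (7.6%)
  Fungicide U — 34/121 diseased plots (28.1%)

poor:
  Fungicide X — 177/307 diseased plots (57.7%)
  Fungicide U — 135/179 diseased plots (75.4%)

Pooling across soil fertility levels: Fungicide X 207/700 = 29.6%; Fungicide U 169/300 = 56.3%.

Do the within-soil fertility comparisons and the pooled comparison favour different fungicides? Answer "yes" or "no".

no

Within each soil fertility level (rich 7.6% vs 28.1%; poor 57.7% vs 75.4%), Fungicide X has the lower rate every time. Pooled: 29.6% vs 56.3% — Fungicide X has the lower rate overall. They agree.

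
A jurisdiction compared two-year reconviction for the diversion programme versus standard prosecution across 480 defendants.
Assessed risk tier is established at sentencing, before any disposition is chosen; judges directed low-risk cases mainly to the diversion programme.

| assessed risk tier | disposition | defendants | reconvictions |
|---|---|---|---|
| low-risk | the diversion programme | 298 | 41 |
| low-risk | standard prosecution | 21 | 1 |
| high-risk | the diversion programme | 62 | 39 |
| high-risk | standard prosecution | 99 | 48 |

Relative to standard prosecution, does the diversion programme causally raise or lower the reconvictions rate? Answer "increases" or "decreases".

increases

Assessed risk tier differs across dispositions for reasons unrelated to any effect of the disposition itself, and it separately predicts the outcome — a classic confounder. We must compare within assessed risk tier levels.
Within each level — low-risk: 13.8% vs 4.8%; high-risk: 62.9% vs 48.5% — standard prosecution is lower every time.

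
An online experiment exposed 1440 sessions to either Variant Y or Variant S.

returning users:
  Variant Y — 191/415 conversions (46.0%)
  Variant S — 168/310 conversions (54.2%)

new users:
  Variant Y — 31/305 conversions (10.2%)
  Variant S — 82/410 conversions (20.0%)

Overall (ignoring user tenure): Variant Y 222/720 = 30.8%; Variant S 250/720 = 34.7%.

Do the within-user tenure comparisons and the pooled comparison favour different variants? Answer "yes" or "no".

no

Within each user tenure level (returning users 46.0% vs 54.2%; new users 10.2% vs 20.0%), Variant S has the higher rate every time. Pooled: 30.8% vs 34.7% — Variant S has the higher rate overall. They agree.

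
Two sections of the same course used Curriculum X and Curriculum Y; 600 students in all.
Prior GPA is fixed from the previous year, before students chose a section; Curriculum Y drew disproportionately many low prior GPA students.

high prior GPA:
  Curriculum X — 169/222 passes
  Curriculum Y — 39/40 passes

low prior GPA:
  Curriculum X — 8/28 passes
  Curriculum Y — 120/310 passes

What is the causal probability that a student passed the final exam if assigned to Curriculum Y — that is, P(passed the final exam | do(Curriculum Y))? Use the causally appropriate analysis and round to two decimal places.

The prior GPA band-specific comparison favours Curriculum Y throughout, but the pooled figures favour Curriculum X. The question is whether to condition on prior GPA band.
Nothing the teaching method does changes prior GPA band; the imbalance is an allocation artefact. With prior GPA band also predicting the outcome, the pooled figure is confounded, and the within-stratum comparison is the causal one.
Standardising Curriculum Y to the population prior GPA band mix: 0.437·39/40 + 0.563·120/310 = 0.644.

0.64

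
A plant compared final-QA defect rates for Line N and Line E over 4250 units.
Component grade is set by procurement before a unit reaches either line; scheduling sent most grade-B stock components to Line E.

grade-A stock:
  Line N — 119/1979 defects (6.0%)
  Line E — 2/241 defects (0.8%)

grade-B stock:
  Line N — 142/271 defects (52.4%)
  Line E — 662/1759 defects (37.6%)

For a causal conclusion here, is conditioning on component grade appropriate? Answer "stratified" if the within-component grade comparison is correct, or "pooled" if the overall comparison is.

stratified

Line E is lower inside every component grade stratum but Line N is lower in aggregate. Whether to stratify depends on how component grade relates to the line.
Component grade satisfies the back-door criterion: it is not a descendant of the line, and it blocks the spurious path from line to outcome. Adjusting for it (i.e., using the within-component grade rates) gives the causal effect.
Within each level — grade-A stock: 6.0% vs 0.8%; grade-B stock: 52.4% vs 37.6% — Line E is lower every time.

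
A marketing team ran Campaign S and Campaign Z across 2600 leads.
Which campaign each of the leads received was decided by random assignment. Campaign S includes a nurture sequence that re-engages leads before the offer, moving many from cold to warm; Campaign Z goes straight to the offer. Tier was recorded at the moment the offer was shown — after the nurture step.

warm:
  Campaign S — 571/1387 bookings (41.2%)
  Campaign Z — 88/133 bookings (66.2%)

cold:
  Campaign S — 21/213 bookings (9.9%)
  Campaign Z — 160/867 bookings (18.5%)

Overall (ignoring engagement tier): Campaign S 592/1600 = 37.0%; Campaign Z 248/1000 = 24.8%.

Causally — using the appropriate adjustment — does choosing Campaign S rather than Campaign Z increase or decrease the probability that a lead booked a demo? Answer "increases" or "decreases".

increases

Because the campaign influences engagement tier, engagement tier is a post-treatment mediator, not a confounder. Stratifying on it would bias the estimate; the causal effect is the crude pooled difference.
Pooled: Campaign S 37.0% vs Campaign Z 24.8%; Campaign S is higher overall.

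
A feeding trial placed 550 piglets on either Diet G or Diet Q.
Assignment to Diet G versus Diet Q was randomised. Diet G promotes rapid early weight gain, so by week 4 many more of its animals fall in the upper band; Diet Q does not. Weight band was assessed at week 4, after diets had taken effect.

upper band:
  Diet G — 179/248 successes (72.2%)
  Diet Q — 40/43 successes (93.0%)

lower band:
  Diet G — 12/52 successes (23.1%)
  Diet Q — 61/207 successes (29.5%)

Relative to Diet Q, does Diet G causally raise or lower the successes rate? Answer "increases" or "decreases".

The stratified and pooled comparisons disagree (Diet Q wins within each week-4 weight band; Diet G wins overall), so the answer turns on the causal role of week-4 weight band.
Week-4 weight band lies on the pathway diet → week-4 weight band → outcome, so adjusting for it blocks the indirect effect. For the total causal effect of diet, use the unadjusted pooled rates.
Pooled: Diet G 63.7% vs Diet Q 40.4%; Diet G is higher overall.

increases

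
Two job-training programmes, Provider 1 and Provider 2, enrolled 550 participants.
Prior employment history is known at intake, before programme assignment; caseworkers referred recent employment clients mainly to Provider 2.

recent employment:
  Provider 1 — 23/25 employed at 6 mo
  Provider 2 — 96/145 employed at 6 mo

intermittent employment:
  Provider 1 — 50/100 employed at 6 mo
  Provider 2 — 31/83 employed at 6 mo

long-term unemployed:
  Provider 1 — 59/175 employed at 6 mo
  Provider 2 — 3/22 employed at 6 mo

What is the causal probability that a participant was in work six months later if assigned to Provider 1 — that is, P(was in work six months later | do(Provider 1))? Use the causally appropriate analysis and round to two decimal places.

0.57

Prior employment history is set before the programme has any effect — it is not caused by the programme — and it independently drives the outcome. That makes it a confounder, so the causal comparison is within prior employment history levels.
Standardising Provider 1 to the population prior employment history mix: 0.309·23/25 + 0.333·50/100 + 0.358·59/175 = 0.571.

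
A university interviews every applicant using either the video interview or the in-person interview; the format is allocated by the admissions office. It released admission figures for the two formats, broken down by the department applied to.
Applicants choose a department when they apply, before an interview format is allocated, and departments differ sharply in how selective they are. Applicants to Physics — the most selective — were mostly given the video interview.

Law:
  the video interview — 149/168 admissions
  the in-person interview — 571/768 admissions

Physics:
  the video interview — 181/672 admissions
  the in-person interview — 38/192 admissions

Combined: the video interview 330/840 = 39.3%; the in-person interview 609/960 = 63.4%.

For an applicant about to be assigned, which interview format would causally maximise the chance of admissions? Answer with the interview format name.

Department satisfies the back-door criterion: it is not a descendant of the interview format, and it blocks the spurious path from interview format to outcome. Adjusting for it (i.e., using the within-department rates) gives the causal effect.
Within each level — Law: 88.7% vs 74.3%; Physics: 26.9% vs 19.8% — the video interview is higher every time.

the video interview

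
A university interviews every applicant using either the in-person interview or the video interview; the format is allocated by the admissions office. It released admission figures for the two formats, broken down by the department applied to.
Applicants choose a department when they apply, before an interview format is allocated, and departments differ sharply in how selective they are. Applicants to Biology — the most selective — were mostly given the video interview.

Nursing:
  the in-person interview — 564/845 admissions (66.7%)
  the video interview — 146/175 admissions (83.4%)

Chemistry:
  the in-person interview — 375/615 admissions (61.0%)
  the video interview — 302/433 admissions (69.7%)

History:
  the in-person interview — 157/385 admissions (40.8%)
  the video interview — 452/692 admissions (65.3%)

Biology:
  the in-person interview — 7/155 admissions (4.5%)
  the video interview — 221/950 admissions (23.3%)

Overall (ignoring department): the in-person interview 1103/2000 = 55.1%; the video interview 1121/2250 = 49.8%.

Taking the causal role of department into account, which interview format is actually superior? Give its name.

the video interview

The imbalance in department arose from how applicants were allocated, not from anything the interview format did; and department independently affects the outcome. The pooled gap is confounded — condition on department.
Within each level — Nursing: 66.7% vs 83.4%; Chemistry: 61.0% vs 69.7%; History: 40.8% vs 65.3%; Biology: 4.5% vs 23.3% — the video interview is higher every time.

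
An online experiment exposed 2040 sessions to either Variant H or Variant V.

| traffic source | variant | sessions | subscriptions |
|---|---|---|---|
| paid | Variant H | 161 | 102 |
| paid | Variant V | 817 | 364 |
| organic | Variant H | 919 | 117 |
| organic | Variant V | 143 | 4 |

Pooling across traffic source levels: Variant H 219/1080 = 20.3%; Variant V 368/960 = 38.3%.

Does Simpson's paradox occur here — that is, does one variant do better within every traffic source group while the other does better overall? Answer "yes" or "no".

yes

Within each traffic source level (paid 63.4% vs 44.6%; organic 12.7% vs 2.8%), Variant H has the higher rate every time. Pooled: 20.3% vs 38.3% — Variant V has the higher rate overall. The two comparisons disagree.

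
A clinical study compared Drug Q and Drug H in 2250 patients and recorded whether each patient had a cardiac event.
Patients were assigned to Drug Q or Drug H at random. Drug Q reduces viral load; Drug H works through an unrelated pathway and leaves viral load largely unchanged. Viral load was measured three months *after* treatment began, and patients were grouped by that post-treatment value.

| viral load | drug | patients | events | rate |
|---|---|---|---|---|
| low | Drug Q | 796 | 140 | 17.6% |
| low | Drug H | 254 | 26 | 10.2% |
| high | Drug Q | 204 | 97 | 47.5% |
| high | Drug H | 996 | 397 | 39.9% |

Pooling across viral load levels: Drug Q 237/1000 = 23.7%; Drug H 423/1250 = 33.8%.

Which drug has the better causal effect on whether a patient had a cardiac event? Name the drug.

Viral load lies on the pathway drug → viral load → outcome, so adjusting for it blocks the indirect effect. For the total causal effect of drug, use the unadjusted pooled rates.
Pooled: Drug Q 23.7% vs Drug H 33.8%; Drug Q is lower overall.

Drug Q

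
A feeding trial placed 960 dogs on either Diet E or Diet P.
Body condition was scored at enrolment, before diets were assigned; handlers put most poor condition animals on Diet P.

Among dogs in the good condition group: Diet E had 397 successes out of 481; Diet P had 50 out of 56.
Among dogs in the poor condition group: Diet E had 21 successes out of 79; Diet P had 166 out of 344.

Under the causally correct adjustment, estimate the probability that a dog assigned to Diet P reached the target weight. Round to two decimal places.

0.71

The stratified and pooled comparisons disagree (Diet P wins within each starting body condition; Diet E wins overall), so the answer turns on the causal role of starting body condition.
The imbalance in starting body condition arose from how dogs were allocated, not from anything the diet did; and starting body condition independently affects the outcome. The pooled gap is confounded — condition on starting body condition.
Standardising Diet P to the population starting body condition mix: 0.559·50/56 + 0.441·166/344 = 0.712.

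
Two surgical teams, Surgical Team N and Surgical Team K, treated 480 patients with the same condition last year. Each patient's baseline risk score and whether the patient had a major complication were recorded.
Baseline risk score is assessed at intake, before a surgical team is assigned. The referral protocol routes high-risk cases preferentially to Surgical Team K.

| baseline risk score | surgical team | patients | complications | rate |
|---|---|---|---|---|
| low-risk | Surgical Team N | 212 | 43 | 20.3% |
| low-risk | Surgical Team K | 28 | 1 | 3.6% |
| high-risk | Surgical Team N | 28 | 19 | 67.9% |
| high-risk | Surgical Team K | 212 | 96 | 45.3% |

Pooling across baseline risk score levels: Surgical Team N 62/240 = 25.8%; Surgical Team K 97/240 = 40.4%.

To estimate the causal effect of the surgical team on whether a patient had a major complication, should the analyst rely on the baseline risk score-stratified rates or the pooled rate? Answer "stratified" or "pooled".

stratified

Here baseline risk score is a common cause — it drives both which surgical team a case falls under and the outcome. The crude comparison mixes populations; the stratum-specific rates are the causally relevant ones.
Within each level — low-risk: 20.3% vs 3.6%; high-risk: 67.9% vs 45.3% — Surgical Team K is lower every time.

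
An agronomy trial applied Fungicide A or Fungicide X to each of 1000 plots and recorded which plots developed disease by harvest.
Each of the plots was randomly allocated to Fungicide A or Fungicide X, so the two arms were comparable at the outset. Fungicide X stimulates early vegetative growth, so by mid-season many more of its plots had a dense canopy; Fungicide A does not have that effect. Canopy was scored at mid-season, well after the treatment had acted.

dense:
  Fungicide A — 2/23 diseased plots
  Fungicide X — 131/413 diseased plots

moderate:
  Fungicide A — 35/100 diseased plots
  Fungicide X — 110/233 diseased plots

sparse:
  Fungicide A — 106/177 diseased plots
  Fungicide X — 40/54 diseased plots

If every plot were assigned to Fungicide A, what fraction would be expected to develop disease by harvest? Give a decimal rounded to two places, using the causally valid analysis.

Mid-season canopy is recorded after the fungicide and is itself shifted by it — it sits on the causal path from fungicide to outcome. Conditioning on a mediator would strip out part of the effect we want; the pooled comparison gives the total causal effect.
So P(outcome | do(Fungicide A)) is just the pooled rate for Fungicide A: 143/300 = 0.477.

0.48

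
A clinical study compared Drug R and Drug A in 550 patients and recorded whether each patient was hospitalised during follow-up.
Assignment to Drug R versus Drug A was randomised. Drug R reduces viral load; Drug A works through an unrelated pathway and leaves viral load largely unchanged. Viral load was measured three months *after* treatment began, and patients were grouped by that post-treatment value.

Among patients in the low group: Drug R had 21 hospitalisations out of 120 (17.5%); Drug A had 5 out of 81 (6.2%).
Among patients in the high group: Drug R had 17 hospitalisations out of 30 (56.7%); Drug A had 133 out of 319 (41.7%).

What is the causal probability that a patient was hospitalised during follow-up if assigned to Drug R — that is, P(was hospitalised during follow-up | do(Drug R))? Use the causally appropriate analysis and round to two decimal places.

0.25

Drug A is lower inside every viral load stratum but Drug R is lower in aggregate. Whether to stratify depends on how viral load relates to the drug.
Viral load lies on the pathway drug → viral load → outcome, so adjusting for it blocks the indirect effect. For the total causal effect of drug, use the unadjusted pooled rates.
So P(outcome | do(Drug R)) is just the pooled rate for Drug R: 38/150 = 0.253.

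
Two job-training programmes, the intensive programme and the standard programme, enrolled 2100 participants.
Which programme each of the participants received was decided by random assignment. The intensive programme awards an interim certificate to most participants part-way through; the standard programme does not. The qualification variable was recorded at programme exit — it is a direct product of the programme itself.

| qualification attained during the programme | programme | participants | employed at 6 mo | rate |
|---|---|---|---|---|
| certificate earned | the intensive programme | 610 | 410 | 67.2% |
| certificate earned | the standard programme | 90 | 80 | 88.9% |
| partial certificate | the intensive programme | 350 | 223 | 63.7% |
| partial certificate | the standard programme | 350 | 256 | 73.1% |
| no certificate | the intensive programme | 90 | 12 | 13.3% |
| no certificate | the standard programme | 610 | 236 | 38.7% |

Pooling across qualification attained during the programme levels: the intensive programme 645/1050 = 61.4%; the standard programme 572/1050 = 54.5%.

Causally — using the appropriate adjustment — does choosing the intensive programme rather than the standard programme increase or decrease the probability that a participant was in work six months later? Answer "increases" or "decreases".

increases

Within every qualification attained during the programme level the standard programme has the higher rate, yet pooled the intensive programme does — Simpson's reversal.
Stratifying would compare programmes among participants the programmes themselves sorted into qualification attained during the programme groups — a form of selection on an intermediate. The unconditioned pooled rates give the total causal effect.
Pooled: the intensive programme 61.4% vs the standard programme 54.5%; the intensive programme is higher overall.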